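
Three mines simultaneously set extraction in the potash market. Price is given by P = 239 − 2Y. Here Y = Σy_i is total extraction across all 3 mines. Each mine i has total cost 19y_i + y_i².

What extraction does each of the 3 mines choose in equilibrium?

22

A representative mine's profit is π_i = y_i(239 − 2Y) − 19y_i − y_i², with Y = y_i + Σ_{j≠i} y_j.
First-order condition: 220 − 6y_i − 2Σ_{j≠i} y_j = 0.
Imposing symmetry (y_j = y for all j) turns Σ_{j≠i} y_j into 2y, so 220 = 10y and y = 22.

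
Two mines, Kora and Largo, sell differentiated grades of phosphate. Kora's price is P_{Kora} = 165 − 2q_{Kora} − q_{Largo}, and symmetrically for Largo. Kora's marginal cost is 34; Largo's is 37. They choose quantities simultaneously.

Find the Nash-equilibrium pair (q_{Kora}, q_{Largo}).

Mine Kora's profit: π = q_{Kora}(165 − 2q_{Kora} − q_{Largo}) − 34q_{Kora}.
∂π/∂q_{Kora} = 131 − 4q_{Kora} − q_{Largo} = 0 ⇒ q_{Kora} = 32.75 − 0.25q_{Largo}.
Similarly q_{Largo} = 32 − 0.25q_{Kora}.
Solving the two reaction functions simultaneously: (1 − (−0.25)(−0.25))q_{Kora} = 32.75 − 0.25·32, so 0.9375q_{Kora} = 24.75 and q_{Kora} = 26.4.
Then q_{Largo} = 32 − 0.25·26.4 = 25.4.

26.4, 25.4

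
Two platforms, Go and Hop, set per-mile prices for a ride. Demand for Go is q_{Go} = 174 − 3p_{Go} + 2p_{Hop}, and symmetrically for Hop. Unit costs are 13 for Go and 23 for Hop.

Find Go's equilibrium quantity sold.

126.375

Go's profit: π = (p_{Go} − 13)(174 − 3p_{Go} + 2p_{Hop}).
∂π/∂p_{Go} = 213 − 6p_{Go} + 2p_{Hop} = 0 ⇒ p_{Go} = 35.5 + (1/3)p_{Hop}.
Similarly p_{Hop} = 40.5 + (1/3)p_{Go}.
Plugging p_{Hop} into Go's best response: p_{Go} = 35.5 + (1/3)(40.5 + (1/3)p_{Go}) ⇒ (8/9)p_{Go} = 49, so p_{Go} = 55.125.
Then p_{Hop} = 40.5 + (1/3)·55.125 = 58.875.
q_{Go} = 174 − 3·55.125 + 2·58.875 = 126.375.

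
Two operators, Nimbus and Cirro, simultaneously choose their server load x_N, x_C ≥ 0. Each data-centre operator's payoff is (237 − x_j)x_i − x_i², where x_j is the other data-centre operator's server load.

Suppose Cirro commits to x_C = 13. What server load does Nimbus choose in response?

112

Nimbus's payoff is (237 − x_C)x_N − x_N².
∂π/∂x_N = 237 − x_C − 2x_N = 0, so x_N = 118.5 − 0.5x_C.
At x_C = 13: x_N = 118.5 − 0.5·13 = 112.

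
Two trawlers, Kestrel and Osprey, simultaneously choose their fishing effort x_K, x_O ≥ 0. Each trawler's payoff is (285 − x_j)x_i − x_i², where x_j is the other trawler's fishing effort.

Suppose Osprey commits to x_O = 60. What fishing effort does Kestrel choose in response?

Kestrel's payoff is (285 − x_O)x_K − x_K².
∂π/∂x_K = 285 − x_O − 2x_K = 0, so x_K = 142.5 − 0.5x_O.
At x_O = 60: x_K = 142.5 − 0.5·60 = 112.5.

112.5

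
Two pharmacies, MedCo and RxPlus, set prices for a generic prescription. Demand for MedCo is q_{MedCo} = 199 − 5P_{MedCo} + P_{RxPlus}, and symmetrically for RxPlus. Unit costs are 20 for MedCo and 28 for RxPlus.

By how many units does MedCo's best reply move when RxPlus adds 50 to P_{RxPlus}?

5

MedCo's profit: π = (P_{MedCo} − 20)(199 − 5P_{MedCo} + P_{RxPlus}).
∂π/∂P_{MedCo} = 299 − 10P_{MedCo} + P_{RxPlus} = 0 ⇒ P_{MedCo} = 29.9 + 0.1P_{RxPlus}.
The reaction-function slope is 0.1, so a 50-unit rise in P_{RxPlus} moves P_{MedCo} by 0.1 × 50 = 5. MedCo's best response rises — the actions are strategic complements.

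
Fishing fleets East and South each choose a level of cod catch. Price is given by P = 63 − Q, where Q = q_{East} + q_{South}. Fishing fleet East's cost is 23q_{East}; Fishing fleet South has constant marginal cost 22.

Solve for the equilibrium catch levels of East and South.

Fishing fleet East's profit: π = q_{East}(63 − (q_{East} + q_{South})) − 23q_{East}.
∂π/∂q_{East} = 40 − 2q_{East} − q_{South} = 0, so q_{East} = 20 − 0.5q_{South}.
By the same steps for South: q_{South} = 20.5 − 0.5q_{East}.
Solving the two reaction functions simultaneously: (1 − (−0.5)(−0.5))q_{East} = 20 − 0.5·20.5, so 0.75q_{East} = 9.75 and q_{East} = 13.
Then q_{South} = 20.5 − 0.5·13 = 14.

13, 14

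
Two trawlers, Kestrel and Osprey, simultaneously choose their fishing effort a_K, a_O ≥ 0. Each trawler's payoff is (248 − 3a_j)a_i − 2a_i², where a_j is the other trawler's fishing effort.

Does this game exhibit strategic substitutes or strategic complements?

Kestrel's payoff is (248 − 3a_O)a_K − 2a_K².
∂π/∂a_K = 248 − 3a_O − 4a_K = 0, so a_K = 62 − 0.75a_O.
The best-response slope da_K/da_O = −0.75 < 0: the reaction function is downward-sloping, so the choices are strategic substitutes.

strategic substitutes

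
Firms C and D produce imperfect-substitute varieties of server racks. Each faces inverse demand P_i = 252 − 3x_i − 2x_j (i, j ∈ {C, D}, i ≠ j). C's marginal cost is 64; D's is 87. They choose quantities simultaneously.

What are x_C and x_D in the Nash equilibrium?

Firm C's profit: π = x_C(252 − 3x_C − 2x_D) − 64x_C.
∂π/∂x_C = 188 − 6x_C − 2x_D = 0 ⇒ x_C = 94/3 − (1/3)x_D.
Similarly x_D = 27.5 − (1/3)x_C.
Substituting the second reaction function into the first: x_C = 94/3 − (1/3)(27.5 − (1/3)x_C), which gives (8/9)x_C = 133/6 ⇒ x_C = 24.9375.
Then x_D = 27.5 − (1/3)·24.9375 = 19.1875.

24.9375, 19.1875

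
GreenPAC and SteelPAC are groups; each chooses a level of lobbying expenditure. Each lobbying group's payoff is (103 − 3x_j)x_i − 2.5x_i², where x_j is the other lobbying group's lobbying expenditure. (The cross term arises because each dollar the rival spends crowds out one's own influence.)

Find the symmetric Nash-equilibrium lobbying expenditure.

12.875

GreenPAC's payoff is (103 − 3x_S)x_G − 2.5x_G².
∂π/∂x_G = 103 − 3x_S − 5x_G = 0, so x_G = 20.6 − 0.6x_S.
Setting x_G = x_S in the reaction function: x_G = 20.6 − 0.6x_G, so x_G = 20.6 / 1.6 = 12.875.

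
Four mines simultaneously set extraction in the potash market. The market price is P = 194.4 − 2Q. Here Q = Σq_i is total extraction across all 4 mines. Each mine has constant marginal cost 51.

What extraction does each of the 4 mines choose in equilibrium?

14.34

A representative mine's profit is π_i = q_i(194.4 − 2Q) − 51q_i, with Q = q_i + Σ_{j≠i} q_j.
First-order condition: 143.4 − 4q_i − 2Σ_{j≠i} q_j = 0.
In a symmetric equilibrium every mine chooses the same q, so Σ_{j≠i} q_j = 3q. The condition becomes 143.4 − 10q = 0, giving q = 143.4/10 = 14.34.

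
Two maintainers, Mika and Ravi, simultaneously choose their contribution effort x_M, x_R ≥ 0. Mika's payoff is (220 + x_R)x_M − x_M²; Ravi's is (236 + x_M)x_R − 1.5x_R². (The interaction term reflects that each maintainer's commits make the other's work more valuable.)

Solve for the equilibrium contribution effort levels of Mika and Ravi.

179.2, 138.4

Expanding Mika's payoff: 220x_M + x_Rx_M − x_M².
∂π/∂x_M = 220 + x_R − 2x_M = 0, so x_M = 110 + 0.5x_R.
Likewise for Ravi: x_R = 236/3 + (1/3)x_M.
Solving the two reaction functions simultaneously: (1 − (0.5)(1/3))x_M = 110 + 0.5·(236/3), so (5/6)x_M = 448/3 and x_M = 179.2.
Then x_R = 236/3 + (1/3)·179.2 = 138.4.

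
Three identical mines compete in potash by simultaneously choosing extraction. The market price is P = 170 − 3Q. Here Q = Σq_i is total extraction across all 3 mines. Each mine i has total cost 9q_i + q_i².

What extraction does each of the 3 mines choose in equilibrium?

11.5

A representative mine's profit is π_i = q_i(170 − 3Q) − 9q_i − q_i², with Q = q_i + Σ_{j≠i} q_j.
First-order condition: 161 − 8q_i − 3Σ_{j≠i} q_j = 0.
In a symmetric equilibrium every mine chooses the same q, so Σ_{j≠i} q_j = 2q. The condition becomes 161 − 14q = 0, giving q = 161/14 = 11.5.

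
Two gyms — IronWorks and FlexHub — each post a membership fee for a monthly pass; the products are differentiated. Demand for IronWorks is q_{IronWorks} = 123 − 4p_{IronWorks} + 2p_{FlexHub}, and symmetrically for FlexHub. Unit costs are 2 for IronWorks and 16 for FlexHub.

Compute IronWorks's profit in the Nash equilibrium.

1883.56

IronWorks's profit: π = (p_{IronWorks} − 2)(123 − 4p_{IronWorks} + 2p_{FlexHub}).
∂π/∂p_{IronWorks} = 131 − 8p_{IronWorks} + 2p_{FlexHub} = 0 ⇒ p_{IronWorks} = 16.375 + 0.25p_{FlexHub}.
Similarly p_{FlexHub} = 23.375 + 0.25p_{IronWorks}.
Plugging p_{FlexHub} into IronWorks's best response: p_{IronWorks} = 16.375 + 0.25(23.375 + 0.25p_{IronWorks}) ⇒ 0.9375p_{IronWorks} = 711/32, so p_{IronWorks} = 23.7.
Then p_{FlexHub} = 23.375 + 0.25·23.7 = 29.3.
q_{IronWorks} = 123 − 4·23.7 + 2·29.3 = 86.8.
Profit = (23.7 − 2)·86.8 = 1883.56.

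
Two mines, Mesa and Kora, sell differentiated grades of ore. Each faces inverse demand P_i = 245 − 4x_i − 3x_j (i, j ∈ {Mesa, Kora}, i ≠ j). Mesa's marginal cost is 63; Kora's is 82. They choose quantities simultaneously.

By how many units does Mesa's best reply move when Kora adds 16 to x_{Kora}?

Mine Mesa's profit: π = x_{Mesa}(245 − 4x_{Mesa} − 3x_{Kora}) − 63x_{Mesa}.
∂π/∂x_{Mesa} = 182 − 8x_{Mesa} − 3x_{Kora} = 0 ⇒ x_{Mesa} = 22.75 − 0.375x_{Kora}.
The reaction-function slope is −0.375, so a 16-unit rise in x_{Kora} moves x_{Mesa} by −0.375 × 16 = −6. Mesa's best response falls — the actions are strategic substitutes.

-6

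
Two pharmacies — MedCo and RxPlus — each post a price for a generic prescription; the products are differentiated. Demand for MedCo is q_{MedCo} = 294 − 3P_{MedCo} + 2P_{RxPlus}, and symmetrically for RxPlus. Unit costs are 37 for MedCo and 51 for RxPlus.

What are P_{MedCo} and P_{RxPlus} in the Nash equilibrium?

MedCo's profit: π = (P_{MedCo} − 37)(294 − 3P_{MedCo} + 2P_{RxPlus}).
∂π/∂P_{MedCo} = 405 − 6P_{MedCo} + 2P_{RxPlus} = 0 ⇒ P_{MedCo} = 67.5 + (1/3)P_{RxPlus}.
Similarly P_{RxPlus} = 74.5 + (1/3)P_{MedCo}.
Solving the two reaction functions simultaneously: (1 − (1/3)(1/3))P_{MedCo} = 67.5 + (1/3)·74.5, so (8/9)P_{MedCo} = 277/3 and P_{MedCo} = 103.875.
Then P_{RxPlus} = 74.5 + (1/3)·103.875 = 109.125.

103.875, 109.125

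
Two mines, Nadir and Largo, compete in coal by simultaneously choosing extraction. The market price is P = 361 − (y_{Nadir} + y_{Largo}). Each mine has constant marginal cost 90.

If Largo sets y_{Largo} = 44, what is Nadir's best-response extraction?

Mine Nadir's profit: π = y_{Nadir}(361 − (y_{Nadir} + y_{Largo})) − 90y_{Nadir}.
∂π/∂y_{Nadir} = 271 − 2y_{Nadir} − y_{Largo} = 0, so y_{Nadir} = 135.5 − 0.5y_{Largo}.
At y_{Largo} = 44: y_{Nadir} = 135.5 − 0.5·44 = 113.5.

113.5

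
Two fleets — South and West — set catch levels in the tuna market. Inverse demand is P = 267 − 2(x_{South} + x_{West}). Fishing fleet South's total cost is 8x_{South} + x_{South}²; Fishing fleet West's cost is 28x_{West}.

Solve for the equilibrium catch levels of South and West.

27.9, 45.8

Fishing fleet South's profit: π = x_{South}(267 − 2(x_{South} + x_{West})) − 8x_{South} − x_{South}².
∂π/∂x_{South} = 259 − 6x_{South} − 2x_{West} = 0, so x_{South} = 259/6 − (1/3)x_{West}.
For West: ∂π/∂x_{West} = 239 − 4x_{West} − 2x_{South} = 0 ⇒ x_{West} = 59.75 − 0.5x_{South}.
Solving the two reaction functions simultaneously: (1 − (−1/3)(−0.5))x_{South} = 259/6 − (1/3)·59.75, so (5/6)x_{South} = 23.25 and x_{South} = 27.9.
Then x_{West} = 59.75 − 0.5·27.9 = 45.8.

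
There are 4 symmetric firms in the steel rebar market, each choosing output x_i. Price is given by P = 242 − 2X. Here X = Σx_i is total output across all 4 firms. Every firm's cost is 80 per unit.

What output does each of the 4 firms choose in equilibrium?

A representative firm's profit is π_i = x_i(242 − 2X) − 80x_i, with X = x_i + Σ_{j≠i} x_j.
First-order condition: 162 − 4x_i − 2Σ_{j≠i} x_j = 0.
Imposing symmetry (x_j = x for all j) turns Σ_{j≠i} x_j into 3x, so 162 = 10x and x = 16.2.

16.2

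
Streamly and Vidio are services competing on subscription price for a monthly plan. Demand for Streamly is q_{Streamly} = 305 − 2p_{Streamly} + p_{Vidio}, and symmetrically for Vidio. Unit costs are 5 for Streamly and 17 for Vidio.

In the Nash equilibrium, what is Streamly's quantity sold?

Streamly's profit: π = (p_{Streamly} − 5)(305 − 2p_{Streamly} + p_{Vidio}).
∂π/∂p_{Streamly} = 315 − 4p_{Streamly} + p_{Vidio} = 0 ⇒ p_{Streamly} = 78.75 + 0.25p_{Vidio}.
Similarly p_{Vidio} = 84.75 + 0.25p_{Streamly}.
Solving the two reaction functions simultaneously: (1 − (0.25)(0.25))p_{Streamly} = 78.75 + 0.25·84.75, so 0.9375p_{Streamly} = 99.9375 and p_{Streamly} = 106.6.
Then p_{Vidio} = 84.75 + 0.25·106.6 = 111.4.
q_{Streamly} = 305 − 2·106.6 + 111.4 = 203.2.

203.2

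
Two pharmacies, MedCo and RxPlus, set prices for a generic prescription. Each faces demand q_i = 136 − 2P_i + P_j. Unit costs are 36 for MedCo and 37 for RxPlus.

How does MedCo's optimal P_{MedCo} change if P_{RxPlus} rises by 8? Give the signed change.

2

MedCo's profit: π = (P_{MedCo} − 36)(136 − 2P_{MedCo} + P_{RxPlus}).
∂π/∂P_{MedCo} = 208 − 4P_{MedCo} + P_{RxPlus} = 0 ⇒ P_{MedCo} = 52 + 0.25P_{RxPlus}.
The reaction-function slope is 0.25, so an 8-unit rise in P_{RxPlus} moves P_{MedCo} by 0.25 × 8 = 2. MedCo's best response rises — the actions are strategic complements.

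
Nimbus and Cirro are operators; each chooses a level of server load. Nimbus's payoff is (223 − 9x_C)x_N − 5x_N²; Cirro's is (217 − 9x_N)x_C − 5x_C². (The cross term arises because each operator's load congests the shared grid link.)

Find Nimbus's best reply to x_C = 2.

Expanding Nimbus's payoff: 223x_N − 9x_Cx_N − 5x_N².
∂π/∂x_N = 223 − 9x_C − 10x_N = 0, so x_N = 22.3 − 0.9x_C.
At x_C = 2: x_N = 22.3 − 0.9·2 = 20.5.

20.5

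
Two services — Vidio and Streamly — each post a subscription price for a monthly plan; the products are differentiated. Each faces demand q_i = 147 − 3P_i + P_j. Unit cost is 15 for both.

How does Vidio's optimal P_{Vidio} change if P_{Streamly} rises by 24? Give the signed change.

4

Vidio's profit: π = (P_{Vidio} − 15)(147 − 3P_{Vidio} + P_{Streamly}).
∂π/∂P_{Vidio} = 192 − 6P_{Vidio} + P_{Streamly} = 0 ⇒ P_{Vidio} = 32 + (1/6)P_{Streamly}.
The reaction-function slope is 1/6, so a 24-unit rise in P_{Streamly} moves P_{Vidio} by 1/6 × 24 = 4. Vidio's best response rises — the actions are strategic complements.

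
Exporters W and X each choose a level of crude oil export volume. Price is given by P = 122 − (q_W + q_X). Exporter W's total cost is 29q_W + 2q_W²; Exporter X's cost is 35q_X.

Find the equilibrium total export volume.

Exporter W's profit: π = q_W(122 − (q_W + q_X)) − 29q_W − 2q_W².
∂π/∂q_W = 93 − 6q_W − q_X = 0, so q_W = 15.5 − (1/6)q_X.
For X: ∂π/∂q_X = 87 − 2q_X − q_W = 0 ⇒ q_X = 43.5 − 0.5q_W.
Substituting the second reaction function into the first: q_W = 15.5 − (1/6)(43.5 − 0.5q_W), which gives (11/12)q_W = 8.25 ⇒ q_W = 9.
Then q_X = 43.5 − 0.5·9 = 39.
Total export volume: 9 + 39 = 48.

48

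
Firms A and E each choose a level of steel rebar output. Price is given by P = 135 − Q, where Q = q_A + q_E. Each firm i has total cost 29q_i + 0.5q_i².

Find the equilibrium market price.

Firm A's profit: π = q_A(135 − (q_A + q_E)) − 29q_A − 0.5q_A².
∂π/∂q_A = 106 − 3q_A − q_E = 0, so q_A = 106/3 − (1/3)q_E.
By symmetry q_E = q_A; substituting into the reaction function, (4/3)q_A = 106/3 and q_A = 26.5.
Equilibrium price: P = 135 − 53 = 82.

82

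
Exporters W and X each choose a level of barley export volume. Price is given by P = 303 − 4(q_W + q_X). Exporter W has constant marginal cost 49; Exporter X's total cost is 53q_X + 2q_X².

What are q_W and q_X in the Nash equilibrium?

25.6, 12.3

Exporter W's profit: π = q_W(303 − 4(q_W + q_X)) − 49q_W.
∂π/∂q_W = 254 − 8q_W − 4q_X = 0, so q_W = 31.75 − 0.5q_X.
For X: ∂π/∂q_X = 250 − 12q_X − 4q_W = 0 ⇒ q_X = 125/6 − (1/3)q_W.
Solving the two reaction functions simultaneously: (1 − (−0.5)(−1/3))q_W = 31.75 − 0.5·(125/6), so (5/6)q_W = 64/3 and q_W = 25.6.
Then q_X = 125/6 − (1/3)·25.6 = 12.3.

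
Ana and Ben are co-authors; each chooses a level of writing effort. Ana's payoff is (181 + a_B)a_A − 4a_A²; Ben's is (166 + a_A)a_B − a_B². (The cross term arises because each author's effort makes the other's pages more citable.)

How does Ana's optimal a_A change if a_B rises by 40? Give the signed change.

Expanding Ana's payoff: 181a_A + a_Ba_A − 4a_A².
∂π/∂a_A = 181 + a_B − 8a_A = 0, so a_A = 22.625 + 0.125a_B.
The reaction-function slope is 0.125, so a 40-unit rise in a_B moves a_A by 0.125 × 40 = 5. Ana's best response rises — the actions are strategic complements.

5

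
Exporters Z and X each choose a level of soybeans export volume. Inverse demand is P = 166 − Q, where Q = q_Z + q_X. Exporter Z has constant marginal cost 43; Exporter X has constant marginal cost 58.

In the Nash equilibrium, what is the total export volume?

77

Exporter Z's profit: π = q_Z(166 − (q_Z + q_X)) − 43q_Z.
∂π/∂q_Z = 123 − 2q_Z − q_X = 0, so q_Z = 61.5 − 0.5q_X.
By the same steps for X: q_X = 54 − 0.5q_Z.
Solving the two reaction functions simultaneously: (1 − (−0.5)(−0.5))q_Z = 61.5 − 0.5·54, so 0.75q_Z = 34.5 and q_Z = 46.
Then q_X = 54 − 0.5·46 = 31.
Total export volume: 46 + 31 = 77.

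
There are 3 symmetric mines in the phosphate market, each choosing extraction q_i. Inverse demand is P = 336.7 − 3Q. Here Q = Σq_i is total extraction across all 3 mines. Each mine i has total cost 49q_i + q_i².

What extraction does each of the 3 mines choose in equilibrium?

20.55

A representative mine's profit is π_i = q_i(336.7 − 3Q) − 49q_i − q_i², with Q = q_i + Σ_{j≠i} q_j.
First-order condition: 287.7 − 8q_i − 3Σ_{j≠i} q_j = 0.
In a symmetric equilibrium every mine chooses the same q, so Σ_{j≠i} q_j = 2q. The condition becomes 287.7 − 14q = 0, giving q = 287.7/14 = 20.55.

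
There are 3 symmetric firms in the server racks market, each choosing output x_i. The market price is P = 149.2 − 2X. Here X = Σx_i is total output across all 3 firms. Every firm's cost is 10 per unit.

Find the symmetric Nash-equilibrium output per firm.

A representative firm's profit is π_i = x_i(149.2 − 2X) − 10x_i, with X = x_i + Σ_{j≠i} x_j.
First-order condition: 139.2 − 4x_i − 2Σ_{j≠i} x_j = 0.
In a symmetric equilibrium every firm chooses the same x, so Σ_{j≠i} x_j = 2x. The condition becomes 139.2 − 8x = 0, giving x = 139.2/8 = 17.4.

17.4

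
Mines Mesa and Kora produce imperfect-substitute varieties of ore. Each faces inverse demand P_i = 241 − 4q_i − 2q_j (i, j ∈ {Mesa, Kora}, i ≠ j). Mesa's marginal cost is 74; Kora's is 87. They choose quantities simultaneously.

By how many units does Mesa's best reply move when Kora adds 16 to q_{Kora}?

-4

Mine Mesa's profit: π = q_{Mesa}(241 − 4q_{Mesa} − 2q_{Kora}) − 74q_{Mesa}.
∂π/∂q_{Mesa} = 167 − 8q_{Mesa} − 2q_{Kora} = 0 ⇒ q_{Mesa} = 20.875 − 0.25q_{Kora}.
The reaction-function slope is −0.25, so a 16-unit rise in q_{Kora} moves q_{Mesa} by −0.25 × 16 = −4. Mesa's best response falls — the actions are strategic substitutes.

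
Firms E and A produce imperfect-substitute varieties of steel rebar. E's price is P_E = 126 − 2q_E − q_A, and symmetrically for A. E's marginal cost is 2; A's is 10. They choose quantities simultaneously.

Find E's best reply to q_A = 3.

30.25

Firm E's profit: π = q_E(126 − 2q_E − q_A) − 2q_E.
∂π/∂q_E = 124 − 4q_E − q_A = 0 ⇒ q_E = 31 − 0.25q_A.
At q_A = 3: q_E = 31 − 0.25·3 = 30.25.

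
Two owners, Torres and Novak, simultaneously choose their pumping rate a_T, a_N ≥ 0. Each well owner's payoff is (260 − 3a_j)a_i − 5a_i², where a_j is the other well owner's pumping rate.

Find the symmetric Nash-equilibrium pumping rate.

20

Torres's payoff is (260 − 3a_N)a_T − 5a_T².
∂π/∂a_T = 260 − 3a_N − 10a_T = 0, so a_T = 26 − 0.3a_N.
The game is symmetric, so in equilibrium a_N = a_T: the reaction function gives 1.3a_T = 26, hence a_T = 20.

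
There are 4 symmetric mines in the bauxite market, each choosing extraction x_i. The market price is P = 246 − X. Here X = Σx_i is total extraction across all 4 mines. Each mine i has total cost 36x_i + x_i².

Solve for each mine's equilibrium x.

A representative mine's profit is π_i = x_i(246 − X) − 36x_i − x_i², with X = x_i + Σ_{j≠i} x_j.
First-order condition: 210 − 4x_i − Σ_{j≠i} x_j = 0.
Imposing symmetry (x_j = x for all j) turns Σ_{j≠i} x_j into 3x, so 210 = 7x and x = 30.

30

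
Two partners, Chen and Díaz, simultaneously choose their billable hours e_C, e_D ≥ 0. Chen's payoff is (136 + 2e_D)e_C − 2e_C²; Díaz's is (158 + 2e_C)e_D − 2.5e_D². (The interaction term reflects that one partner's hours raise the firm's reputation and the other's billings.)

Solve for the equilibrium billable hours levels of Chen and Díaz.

Expanding Chen's payoff: 136e_C + 2e_De_C − 2e_C².
∂π/∂e_C = 136 + 2e_D − 4e_C = 0, so e_C = 34 + 0.5e_D.
Likewise for Díaz: e_D = 31.6 + 0.4e_C.
Substituting the second reaction function into the first: e_C = 34 + 0.5(31.6 + 0.4e_C), which gives 0.8e_C = 49.8 ⇒ e_C = 62.25.
Then e_D = 31.6 + 0.4·62.25 = 56.5.

62.25, 56.5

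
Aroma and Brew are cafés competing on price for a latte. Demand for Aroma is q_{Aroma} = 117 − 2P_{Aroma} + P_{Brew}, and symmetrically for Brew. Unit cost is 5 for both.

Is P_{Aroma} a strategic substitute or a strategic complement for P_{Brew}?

Aroma's profit: π = (P_{Aroma} − 5)(117 − 2P_{Aroma} + P_{Brew}).
∂π/∂P_{Aroma} = 127 − 4P_{Aroma} + P_{Brew} = 0 ⇒ P_{Aroma} = 31.75 + 0.25P_{Brew}.
The best-response slope dP_{Aroma}/dP_{Brew} = 0.25 > 0: the reaction function is upward-sloping, so the choices are strategic complements.

strategic complements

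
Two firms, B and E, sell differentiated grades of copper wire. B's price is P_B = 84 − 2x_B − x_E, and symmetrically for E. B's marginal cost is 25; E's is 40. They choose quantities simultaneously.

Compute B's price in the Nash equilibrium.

Firm B's profit: π = x_B(84 − 2x_B − x_E) − 25x_B.
∂π/∂x_B = 59 − 4x_B − x_E = 0 ⇒ x_B = 14.75 − 0.25x_E.
Similarly x_E = 11 − 0.25x_B.
Substituting the second reaction function into the first: x_B = 14.75 − 0.25(11 − 0.25x_B), which gives 0.9375x_B = 12 ⇒ x_B = 12.8.
Then x_E = 11 − 0.25·12.8 = 7.8.
P_B = 84 − 2·12.8 − 7.8 = 50.6.

50.6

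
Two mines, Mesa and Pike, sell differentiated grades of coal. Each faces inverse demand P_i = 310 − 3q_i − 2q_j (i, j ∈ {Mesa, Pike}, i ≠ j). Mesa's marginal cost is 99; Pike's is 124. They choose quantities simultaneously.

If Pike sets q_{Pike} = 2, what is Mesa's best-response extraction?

34.5

Mine Mesa's profit: π = q_{Mesa}(310 − 3q_{Mesa} − 2q_{Pike}) − 99q_{Mesa}.
∂π/∂q_{Mesa} = 211 − 6q_{Mesa} − 2q_{Pike} = 0 ⇒ q_{Mesa} = 211/6 − (1/3)q_{Pike}.
At q_{Pike} = 2: q_{Mesa} = 211/6 − (1/3)·2 = 34.5.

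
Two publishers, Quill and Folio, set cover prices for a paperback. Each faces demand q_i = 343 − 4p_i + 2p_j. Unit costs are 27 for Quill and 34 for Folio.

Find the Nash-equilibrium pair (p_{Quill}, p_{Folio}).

76.1, 78.9

Quill's profit: π = (p_{Quill} − 27)(343 − 4p_{Quill} + 2p_{Folio}).
∂π/∂p_{Quill} = 451 − 8p_{Quill} + 2p_{Folio} = 0 ⇒ p_{Quill} = 56.375 + 0.25p_{Folio}.
Similarly p_{Folio} = 59.875 + 0.25p_{Quill}.
Substituting the second reaction function into the first: p_{Quill} = 56.375 + 0.25(59.875 + 0.25p_{Quill}), which gives 0.9375p_{Quill} = 2283/32 ⇒ p_{Quill} = 76.1.
Then p_{Folio} = 59.875 + 0.25·76.1 = 78.9.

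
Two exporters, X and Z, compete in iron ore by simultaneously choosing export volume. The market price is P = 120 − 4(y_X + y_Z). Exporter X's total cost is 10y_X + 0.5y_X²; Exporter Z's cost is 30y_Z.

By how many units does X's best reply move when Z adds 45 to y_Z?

Exporter X's profit: π = y_X(120 − 4(y_X + y_Z)) − 10y_X − 0.5y_X².
∂π/∂y_X = 110 − 9y_X − 4y_Z = 0, so y_X = 110/9 − (4/9)y_Z.
The reaction-function slope is −4/9, so a 45-unit rise in y_Z moves y_X by −4/9 × 45 = −20. X's best response falls — the actions are strategic substitutes.

-20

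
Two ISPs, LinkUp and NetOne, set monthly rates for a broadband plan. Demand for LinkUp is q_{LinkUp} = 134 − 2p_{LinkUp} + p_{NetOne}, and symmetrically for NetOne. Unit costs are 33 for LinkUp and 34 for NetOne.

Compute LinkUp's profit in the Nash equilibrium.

2284.88

LinkUp's profit: π = (p_{LinkUp} − 33)(134 − 2p_{LinkUp} + p_{NetOne}).
∂π/∂p_{LinkUp} = 200 − 4p_{LinkUp} + p_{NetOne} = 0 ⇒ p_{LinkUp} = 50 + 0.25p_{NetOne}.
Similarly p_{NetOne} = 50.5 + 0.25p_{LinkUp}.
Solving the two reaction functions simultaneously: (1 − (0.25)(0.25))p_{LinkUp} = 50 + 0.25·50.5, so 0.9375p_{LinkUp} = 62.625 and p_{LinkUp} = 66.8.
Then p_{NetOne} = 50.5 + 0.25·66.8 = 67.2.
q_{LinkUp} = 134 − 2·66.8 + 67.2 = 67.6.
Profit = (66.8 − 33)·67.6 = 2284.88.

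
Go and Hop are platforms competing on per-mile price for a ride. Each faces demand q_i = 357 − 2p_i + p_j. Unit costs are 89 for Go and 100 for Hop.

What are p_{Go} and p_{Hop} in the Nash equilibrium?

179.8, 184.2

Go's profit: π = (p_{Go} − 89)(357 − 2p_{Go} + p_{Hop}).
∂π/∂p_{Go} = 535 − 4p_{Go} + p_{Hop} = 0 ⇒ p_{Go} = 133.75 + 0.25p_{Hop}.
Similarly p_{Hop} = 139.25 + 0.25p_{Go}.
Plugging p_{Hop} into Go's best response: p_{Go} = 133.75 + 0.25(139.25 + 0.25p_{Go}) ⇒ 0.9375p_{Go} = 168.5625, so p_{Go} = 179.8.
Then p_{Hop} = 139.25 + 0.25·179.8 = 184.2.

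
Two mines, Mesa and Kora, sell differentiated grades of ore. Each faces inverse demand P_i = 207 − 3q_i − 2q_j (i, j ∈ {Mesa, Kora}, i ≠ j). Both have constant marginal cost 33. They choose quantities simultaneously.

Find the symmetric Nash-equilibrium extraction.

Mine Mesa's profit: π = q_{Mesa}(207 − 3q_{Mesa} − 2q_{Kora}) − 33q_{Mesa}.
∂π/∂q_{Mesa} = 174 − 6q_{Mesa} − 2q_{Kora} = 0 ⇒ q_{Mesa} = 29 − (1/3)q_{Kora}.
By symmetry q_{Kora} = q_{Mesa}; substituting into the reaction function, (4/3)q_{Mesa} = 29 and q_{Mesa} = 21.75.

21.75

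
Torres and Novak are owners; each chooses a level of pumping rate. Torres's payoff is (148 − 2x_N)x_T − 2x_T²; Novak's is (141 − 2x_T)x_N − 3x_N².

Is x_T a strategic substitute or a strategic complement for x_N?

strategic substitutes

Expanding Torres's payoff: 148x_T − 2x_Nx_T − 2x_T².
∂π/∂x_T = 148 − 2x_N − 4x_T = 0, so x_T = 37 − 0.5x_N.
The best-response slope dx_T/dx_N = −0.5 < 0: the reaction function is downward-sloping, so the choices are strategic substitutes.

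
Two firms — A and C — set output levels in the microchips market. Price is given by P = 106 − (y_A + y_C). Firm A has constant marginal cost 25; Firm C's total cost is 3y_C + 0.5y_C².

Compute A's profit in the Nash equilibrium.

Firm A's profit: π = y_A(106 − (y_A + y_C)) − 25y_A.
∂π/∂y_A = 81 − 2y_A − y_C = 0, so y_A = 40.5 − 0.5y_C.
For C: ∂π/∂y_C = 103 − 3y_C − y_A = 0 ⇒ y_C = 103/3 − (1/3)y_A.
Plugging y_C into A's best response: y_A = 40.5 − 0.5(103/3 − (1/3)y_A) ⇒ (5/6)y_A = 70/3, so y_A = 28.
Then y_C = 103/3 − (1/3)·28 = 25.
Price P = 106 − 53 = 53.
A's profit: (53 − 25)·28 = 784.

784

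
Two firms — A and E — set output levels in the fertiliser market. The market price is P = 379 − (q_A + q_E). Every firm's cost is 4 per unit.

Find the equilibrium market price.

129

Firm A's profit: π = q_A(379 − (q_A + q_E)) − 4q_A.
∂π/∂q_A = 375 − 2q_A − q_E = 0, so q_A = 187.5 − 0.5q_E.
By symmetry q_E = q_A; substituting into the reaction function, 1.5q_A = 187.5 and q_A = 125.
Equilibrium price: P = 379 − 250 = 129.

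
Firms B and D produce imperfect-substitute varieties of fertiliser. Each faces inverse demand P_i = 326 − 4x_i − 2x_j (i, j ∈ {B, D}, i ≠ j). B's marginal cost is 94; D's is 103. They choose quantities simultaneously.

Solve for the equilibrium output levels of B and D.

Firm B's profit: π = x_B(326 − 4x_B − 2x_D) − 94x_B.
∂π/∂x_B = 232 − 8x_B − 2x_D = 0 ⇒ x_B = 29 − 0.25x_D.
Similarly x_D = 27.875 − 0.25x_B.
Solving the two reaction functions simultaneously: (1 − (−0.25)(−0.25))x_B = 29 − 0.25·27.875, so 0.9375x_B = 705/32 and x_B = 23.5.
Then x_D = 27.875 − 0.25·23.5 = 22.

23.5, 22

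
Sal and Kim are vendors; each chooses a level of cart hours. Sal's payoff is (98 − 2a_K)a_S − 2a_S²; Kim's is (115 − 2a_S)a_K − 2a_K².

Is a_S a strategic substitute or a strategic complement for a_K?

Expanding Sal's payoff: 98a_S − 2a_Ka_S − 2a_S².
∂π/∂a_S = 98 − 2a_K − 4a_S = 0, so a_S = 24.5 − 0.5a_K.
The best-response slope da_S/da_K = −0.5 < 0: the reaction function is downward-sloping, so the choices are strategic substitutes.

strategic substitutes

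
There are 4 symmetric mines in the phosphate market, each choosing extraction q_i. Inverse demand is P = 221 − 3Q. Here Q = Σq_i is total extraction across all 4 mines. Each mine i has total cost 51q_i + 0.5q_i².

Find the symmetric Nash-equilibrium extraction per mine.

10.625

A representative mine's profit is π_i = q_i(221 − 3Q) − 51q_i − 0.5q_i², with Q = q_i + Σ_{j≠i} q_j.
First-order condition: 170 − 7q_i − 3Σ_{j≠i} q_j = 0.
Imposing symmetry (q_j = q for all j) turns Σ_{j≠i} q_j into 3q, so 170 = 16q and q = 10.625.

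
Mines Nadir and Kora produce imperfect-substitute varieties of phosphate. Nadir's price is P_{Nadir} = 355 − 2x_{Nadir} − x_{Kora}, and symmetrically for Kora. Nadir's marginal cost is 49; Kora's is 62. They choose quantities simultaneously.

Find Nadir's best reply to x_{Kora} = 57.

62.25

Mine Nadir's profit: π = x_{Nadir}(355 − 2x_{Nadir} − x_{Kora}) − 49x_{Nadir}.
∂π/∂x_{Nadir} = 306 − 4x_{Nadir} − x_{Kora} = 0 ⇒ x_{Nadir} = 76.5 − 0.25x_{Kora}.
At x_{Kora} = 57: x_{Nadir} = 76.5 − 0.25·57 = 62.25.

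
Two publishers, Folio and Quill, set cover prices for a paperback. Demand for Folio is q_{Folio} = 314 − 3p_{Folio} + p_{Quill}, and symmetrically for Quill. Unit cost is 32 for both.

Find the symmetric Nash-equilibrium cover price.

Folio's profit: π = (p_{Folio} − 32)(314 − 3p_{Folio} + p_{Quill}).
∂π/∂p_{Folio} = 410 − 6p_{Folio} + p_{Quill} = 0 ⇒ p_{Folio} = 205/3 + (1/6)p_{Quill}.
By symmetry p_{Quill} = p_{Folio}; substituting into the reaction function, (5/6)p_{Folio} = 205/3 and p_{Folio} = 82.

82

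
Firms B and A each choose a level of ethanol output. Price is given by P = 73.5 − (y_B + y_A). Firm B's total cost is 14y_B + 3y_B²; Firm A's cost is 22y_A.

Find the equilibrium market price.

Firm B's profit: π = y_B(73.5 − (y_B + y_A)) − 14y_B − 3y_B².
∂π/∂y_B = 59.5 − 8y_B − y_A = 0, so y_B = 7.4375 − 0.125y_A.
For A: ∂π/∂y_A = 51.5 − 2y_A − y_B = 0 ⇒ y_A = 25.75 − 0.5y_B.
Solving the two reaction functions simultaneously: (1 − (−0.125)(−0.5))y_B = 7.4375 − 0.125·25.75, so 0.9375y_B = 135/32 and y_B = 4.5.
Then y_A = 25.75 − 0.5·4.5 = 23.5.
Equilibrium price: P = 73.5 − 28 = 45.5.

45.5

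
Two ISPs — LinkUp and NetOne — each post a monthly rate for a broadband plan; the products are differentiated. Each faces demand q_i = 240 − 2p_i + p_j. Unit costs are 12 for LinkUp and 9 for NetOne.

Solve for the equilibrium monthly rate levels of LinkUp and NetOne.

LinkUp's profit: π = (p_{LinkUp} − 12)(240 − 2p_{LinkUp} + p_{NetOne}).
∂π/∂p_{LinkUp} = 264 − 4p_{LinkUp} + p_{NetOne} = 0 ⇒ p_{LinkUp} = 66 + 0.25p_{NetOne}.
Similarly p_{NetOne} = 64.5 + 0.25p_{LinkUp}.
Substituting the second reaction function into the first: p_{LinkUp} = 66 + 0.25(64.5 + 0.25p_{LinkUp}), which gives 0.9375p_{LinkUp} = 82.125 ⇒ p_{LinkUp} = 87.6.
Then p_{NetOne} = 64.5 + 0.25·87.6 = 86.4.

87.6, 86.4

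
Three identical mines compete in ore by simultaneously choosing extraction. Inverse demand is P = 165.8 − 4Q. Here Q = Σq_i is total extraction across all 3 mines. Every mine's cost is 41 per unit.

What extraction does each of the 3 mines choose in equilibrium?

7.8

A representative mine's profit is π_i = q_i(165.8 − 4Q) − 41q_i, with Q = q_i + Σ_{j≠i} q_j.
First-order condition: 124.8 − 8q_i − 4Σ_{j≠i} q_j = 0.
With identical mines, set every q_j = q: then 124.8 − 8q − 8q = 0, i.e. q = 124.8/16 = 7.8.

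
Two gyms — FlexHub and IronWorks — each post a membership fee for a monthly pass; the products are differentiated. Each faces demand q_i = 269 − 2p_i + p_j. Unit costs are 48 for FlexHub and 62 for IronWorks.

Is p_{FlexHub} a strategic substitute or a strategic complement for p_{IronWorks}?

FlexHub's profit: π = (p_{FlexHub} − 48)(269 − 2p_{FlexHub} + p_{IronWorks}).
∂π/∂p_{FlexHub} = 365 − 4p_{FlexHub} + p_{IronWorks} = 0 ⇒ p_{FlexHub} = 91.25 + 0.25p_{IronWorks}.
The best-response slope dp_{FlexHub}/dp_{IronWorks} = 0.25 > 0: the reaction function is upward-sloping, so the choices are strategic complements.

strategic complements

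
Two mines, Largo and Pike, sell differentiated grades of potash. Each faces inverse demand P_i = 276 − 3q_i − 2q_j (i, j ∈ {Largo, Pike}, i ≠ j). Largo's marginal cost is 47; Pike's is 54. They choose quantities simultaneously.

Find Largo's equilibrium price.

134.1875

Mine Largo's profit: π = q_{Largo}(276 − 3q_{Largo} − 2q_{Pike}) − 47q_{Largo}.
∂π/∂q_{Largo} = 229 − 6q_{Largo} − 2q_{Pike} = 0 ⇒ q_{Largo} = 229/6 − (1/3)q_{Pike}.
Similarly q_{Pike} = 37 − (1/3)q_{Largo}.
Solving the two reaction functions simultaneously: (1 − (−1/3)(−1/3))q_{Largo} = 229/6 − (1/3)·37, so (8/9)q_{Largo} = 155/6 and q_{Largo} = 29.0625.
Then q_{Pike} = 37 − (1/3)·29.0625 = 27.3125.
P_{Largo} = 276 − 3·29.0625 − 2·27.3125 = 134.1875.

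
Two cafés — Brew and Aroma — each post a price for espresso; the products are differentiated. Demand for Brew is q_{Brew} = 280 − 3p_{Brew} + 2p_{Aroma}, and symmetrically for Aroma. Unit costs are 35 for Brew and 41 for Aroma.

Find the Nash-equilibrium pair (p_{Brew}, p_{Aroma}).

Brew's profit: π = (p_{Brew} − 35)(280 − 3p_{Brew} + 2p_{Aroma}).
∂π/∂p_{Brew} = 385 − 6p_{Brew} + 2p_{Aroma} = 0 ⇒ p_{Brew} = 385/6 + (1/3)p_{Aroma}.
Similarly p_{Aroma} = 403/6 + (1/3)p_{Brew}.
Solving the two reaction functions simultaneously: (1 − (1/3)(1/3))p_{Brew} = 385/6 + (1/3)·(403/6), so (8/9)p_{Brew} = 779/9 and p_{Brew} = 97.375.
Then p_{Aroma} = 403/6 + (1/3)·97.375 = 99.625.

97.375, 99.625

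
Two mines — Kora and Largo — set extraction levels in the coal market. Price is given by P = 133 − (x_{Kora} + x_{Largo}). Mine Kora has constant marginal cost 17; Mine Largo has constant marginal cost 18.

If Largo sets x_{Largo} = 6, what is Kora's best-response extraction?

Mine Kora's profit: π = x_{Kora}(133 − (x_{Kora} + x_{Largo})) − 17x_{Kora}.
∂π/∂x_{Kora} = 116 − 2x_{Kora} − x_{Largo} = 0, so x_{Kora} = 58 − 0.5x_{Largo}.
At x_{Largo} = 6: x_{Kora} = 58 − 0.5·6 = 55.

55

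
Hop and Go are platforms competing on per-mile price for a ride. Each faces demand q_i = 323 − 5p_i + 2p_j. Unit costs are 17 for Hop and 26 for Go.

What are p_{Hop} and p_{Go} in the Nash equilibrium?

51.9375, 55.6875

Hop's profit: π = (p_{Hop} − 17)(323 − 5p_{Hop} + 2p_{Go}).
∂π/∂p_{Hop} = 408 − 10p_{Hop} + 2p_{Go} = 0 ⇒ p_{Hop} = 40.8 + 0.2p_{Go}.
Similarly p_{Go} = 45.3 + 0.2p_{Hop}.
Substituting the second reaction function into the first: p_{Hop} = 40.8 + 0.2(45.3 + 0.2p_{Hop}), which gives 0.96p_{Hop} = 49.86 ⇒ p_{Hop} = 51.9375.
Then p_{Go} = 45.3 + 0.2·51.9375 = 55.6875.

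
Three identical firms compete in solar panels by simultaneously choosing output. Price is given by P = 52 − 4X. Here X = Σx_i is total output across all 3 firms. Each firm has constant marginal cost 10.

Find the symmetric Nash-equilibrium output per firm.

2.625

A representative firm's profit is π_i = x_i(52 − 4X) − 10x_i, with X = x_i + Σ_{j≠i} x_j.
First-order condition: 42 − 8x_i − 4Σ_{j≠i} x_j = 0.
Imposing symmetry (x_j = x for all j) turns Σ_{j≠i} x_j into 2x, so 42 = 16x and x = 2.625.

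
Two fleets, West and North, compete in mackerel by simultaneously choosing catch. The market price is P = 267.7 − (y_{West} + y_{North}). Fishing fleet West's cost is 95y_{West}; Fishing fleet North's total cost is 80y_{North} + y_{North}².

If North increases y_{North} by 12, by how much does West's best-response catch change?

-6

Fishing fleet West's profit: π = y_{West}(267.7 − (y_{West} + y_{North})) − 95y_{West}.
∂π/∂y_{West} = 172.7 − 2y_{West} − y_{North} = 0, so y_{West} = 86.35 − 0.5y_{North}.
The reaction-function slope is −0.5, so a 12-unit rise in y_{North} moves y_{West} by −0.5 × 12 = −6. West's best response falls — the actions are strategic substitutes.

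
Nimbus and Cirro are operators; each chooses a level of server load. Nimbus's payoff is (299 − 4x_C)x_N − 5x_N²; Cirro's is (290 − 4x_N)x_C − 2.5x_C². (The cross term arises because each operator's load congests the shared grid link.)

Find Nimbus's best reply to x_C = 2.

Expanding Nimbus's payoff: 299x_N − 4x_Cx_N − 5x_N².
∂π/∂x_N = 299 − 4x_C − 10x_N = 0, so x_N = 29.9 − 0.4x_C.
At x_C = 2: x_N = 29.9 − 0.4·2 = 29.1.

29.1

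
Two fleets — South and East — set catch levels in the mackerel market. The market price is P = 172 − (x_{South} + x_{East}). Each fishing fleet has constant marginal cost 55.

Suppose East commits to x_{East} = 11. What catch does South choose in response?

53

Fishing fleet South's profit: π = x_{South}(172 − (x_{South} + x_{East})) − 55x_{South}.
∂π/∂x_{South} = 117 − 2x_{South} − x_{East} = 0, so x_{South} = 58.5 − 0.5x_{East}.
At x_{East} = 11: x_{South} = 58.5 − 0.5·11 = 53.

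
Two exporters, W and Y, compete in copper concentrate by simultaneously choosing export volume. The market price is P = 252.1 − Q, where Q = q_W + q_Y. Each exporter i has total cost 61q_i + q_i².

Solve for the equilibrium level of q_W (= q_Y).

Exporter W's profit: π = q_W(252.1 − (q_W + q_Y)) − 61q_W − q_W².
∂π/∂q_W = 191.1 − 4q_W − q_Y = 0, so q_W = 47.775 − 0.25q_Y.
Setting q_W = q_Y in the reaction function: q_W = 47.775 − 0.25q_W, so q_W = 47.775 / 1.25 = 38.22.

38.22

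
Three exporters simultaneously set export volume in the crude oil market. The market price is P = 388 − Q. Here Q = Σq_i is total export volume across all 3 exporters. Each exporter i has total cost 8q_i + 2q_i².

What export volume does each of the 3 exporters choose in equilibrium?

A representative exporter's profit is π_i = q_i(388 − Q) − 8q_i − 2q_i², with Q = q_i + Σ_{j≠i} q_j.
First-order condition: 380 − 6q_i − Σ_{j≠i} q_j = 0.
In a symmetric equilibrium every exporter chooses the same q, so Σ_{j≠i} q_j = 2q. The condition becomes 380 − 8q = 0, giving q = 380/8 = 47.5.

47.5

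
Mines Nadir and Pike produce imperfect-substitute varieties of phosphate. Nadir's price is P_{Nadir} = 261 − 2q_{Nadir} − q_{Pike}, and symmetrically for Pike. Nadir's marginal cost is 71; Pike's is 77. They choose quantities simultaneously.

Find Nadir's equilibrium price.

147.8

Mine Nadir's profit: π = q_{Nadir}(261 − 2q_{Nadir} − q_{Pike}) − 71q_{Nadir}.
∂π/∂q_{Nadir} = 190 − 4q_{Nadir} − q_{Pike} = 0 ⇒ q_{Nadir} = 47.5 − 0.25q_{Pike}.
Similarly q_{Pike} = 46 − 0.25q_{Nadir}.
Plugging q_{Pike} into Nadir's best response: q_{Nadir} = 47.5 − 0.25(46 − 0.25q_{Nadir}) ⇒ 0.9375q_{Nadir} = 36, so q_{Nadir} = 38.4.
Then q_{Pike} = 46 − 0.25·38.4 = 36.4.
P_{Nadir} = 261 − 2·38.4 − 36.4 = 147.8.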